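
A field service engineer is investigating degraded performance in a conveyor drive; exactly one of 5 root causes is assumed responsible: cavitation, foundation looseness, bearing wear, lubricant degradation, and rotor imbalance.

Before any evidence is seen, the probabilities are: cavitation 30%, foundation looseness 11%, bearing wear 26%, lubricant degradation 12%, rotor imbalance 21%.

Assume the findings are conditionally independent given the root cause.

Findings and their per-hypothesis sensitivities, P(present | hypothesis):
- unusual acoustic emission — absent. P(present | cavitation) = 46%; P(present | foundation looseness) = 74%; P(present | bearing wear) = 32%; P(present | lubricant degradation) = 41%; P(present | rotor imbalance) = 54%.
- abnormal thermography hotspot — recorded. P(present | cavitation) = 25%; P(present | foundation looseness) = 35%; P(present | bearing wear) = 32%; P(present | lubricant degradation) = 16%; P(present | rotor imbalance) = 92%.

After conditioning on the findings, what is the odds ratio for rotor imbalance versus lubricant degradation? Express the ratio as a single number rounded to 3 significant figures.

The normalizing constant cancels in an odds ratio, so compute prior × likelihood for the two hypotheses only (using 1 − P(present | H) for each absent finding):
  rotor imbalance: 0.21 × (1 − 0.54) × 0.92 = 0.088872
  lubricant degradation: 0.12 × (1 − 0.41) × 0.16 = 0.011328
Posterior odds = 0.088872 / 0.011328 ≈ 7.85.

7.85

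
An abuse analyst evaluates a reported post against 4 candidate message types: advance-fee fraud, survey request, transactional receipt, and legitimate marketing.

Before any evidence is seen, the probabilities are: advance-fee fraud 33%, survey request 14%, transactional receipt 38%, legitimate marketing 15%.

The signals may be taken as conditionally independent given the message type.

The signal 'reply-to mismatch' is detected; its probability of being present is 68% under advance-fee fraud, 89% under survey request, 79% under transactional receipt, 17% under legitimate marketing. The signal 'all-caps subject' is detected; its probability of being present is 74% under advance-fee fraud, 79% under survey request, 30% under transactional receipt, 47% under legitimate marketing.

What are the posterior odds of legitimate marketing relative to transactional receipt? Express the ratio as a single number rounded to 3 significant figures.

Unnormalized posterior weight (prior times the signal likelihoods) for each of the two hypotheses:
  legitimate marketing: 0.15 × 0.17 × 0.47 = 0.011985
  transactional receipt: 0.38 × 0.79 × 0.30 = 0.09006
Odds(legitimate marketing : transactional receipt) = 0.011985 / 0.09006 ≈ 0.133.

0.133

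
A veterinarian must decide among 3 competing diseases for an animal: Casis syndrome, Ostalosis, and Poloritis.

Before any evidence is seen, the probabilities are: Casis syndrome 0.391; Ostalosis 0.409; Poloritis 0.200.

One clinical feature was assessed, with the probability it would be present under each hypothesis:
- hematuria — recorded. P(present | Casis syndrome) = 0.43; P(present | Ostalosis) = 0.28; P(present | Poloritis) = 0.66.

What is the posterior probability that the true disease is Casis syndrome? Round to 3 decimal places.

0.405

For each hypothesis, the unnormalized posterior weight is prior × likelihood:
  Casis syndrome: 0.391 × 0.43 = 0.16813
  Ostalosis: 0.409 × 0.28 = 0.11452
  Poloritis: 0.200 × 0.66 = 0.132
Normalizing constant Z = 0.16813 + 0.11452 + 0.132 = 0.41465.
P(Casis syndrome | evidence) = 0.16813 / 0.41465 ≈ 0.405.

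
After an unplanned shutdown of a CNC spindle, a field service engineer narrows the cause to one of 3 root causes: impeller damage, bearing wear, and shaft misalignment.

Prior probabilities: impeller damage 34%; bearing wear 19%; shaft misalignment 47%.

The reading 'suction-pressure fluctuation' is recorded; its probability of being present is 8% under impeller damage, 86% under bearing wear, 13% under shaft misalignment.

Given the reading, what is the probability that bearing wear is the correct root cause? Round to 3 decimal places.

0.649

By Bayes' rule, the unnormalized weight for each hypothesis is prior × likelihood:
  impeller damage: 0.34 × 0.08 = 0.0272
  bearing wear: 0.19 × 0.86 = 0.1634
  shaft misalignment: 0.47 × 0.13 = 0.0611
Normalizing constant Z = 0.0272 + 0.1634 + 0.0611 = 0.2517.
P(bearing wear | evidence) = 0.1634 / 0.2517 ≈ 0.649.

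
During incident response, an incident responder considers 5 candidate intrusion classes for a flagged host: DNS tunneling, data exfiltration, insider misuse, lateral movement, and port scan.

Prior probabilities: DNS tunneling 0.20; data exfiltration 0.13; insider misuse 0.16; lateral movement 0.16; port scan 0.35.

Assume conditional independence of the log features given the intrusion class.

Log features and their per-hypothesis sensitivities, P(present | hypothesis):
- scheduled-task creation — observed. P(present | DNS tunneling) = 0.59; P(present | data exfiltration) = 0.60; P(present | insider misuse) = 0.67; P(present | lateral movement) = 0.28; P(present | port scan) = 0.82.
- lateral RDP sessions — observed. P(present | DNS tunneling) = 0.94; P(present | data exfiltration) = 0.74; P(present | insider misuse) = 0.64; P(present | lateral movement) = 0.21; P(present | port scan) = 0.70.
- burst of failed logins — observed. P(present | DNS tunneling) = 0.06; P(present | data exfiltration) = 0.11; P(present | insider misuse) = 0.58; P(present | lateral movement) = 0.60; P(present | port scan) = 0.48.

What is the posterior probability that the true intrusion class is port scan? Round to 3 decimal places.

0.623

For each hypothesis, the unnormalized posterior weight is prior × product of the log feature likelihoods:
  DNS tunneling: 0.20 × 0.59 × 0.94 × 0.06 = 0.0066552
  data exfiltration: 0.13 × 0.60 × 0.74 × 0.11 = 0.0063492
  insider misuse: 0.16 × 0.67 × 0.64 × 0.58 = 0.039793
  lateral movement: 0.16 × 0.28 × 0.21 × 0.60 = 0.0056448
  port scan: 0.35 × 0.82 × 0.70 × 0.48 = 0.096432
Normalizing constant Z = 0.0066552 + 0.0063492 + 0.039793 + 0.0056448 + 0.096432 = 0.15487.
P(port scan | evidence) = 0.096432 / 0.15487 ≈ 0.623.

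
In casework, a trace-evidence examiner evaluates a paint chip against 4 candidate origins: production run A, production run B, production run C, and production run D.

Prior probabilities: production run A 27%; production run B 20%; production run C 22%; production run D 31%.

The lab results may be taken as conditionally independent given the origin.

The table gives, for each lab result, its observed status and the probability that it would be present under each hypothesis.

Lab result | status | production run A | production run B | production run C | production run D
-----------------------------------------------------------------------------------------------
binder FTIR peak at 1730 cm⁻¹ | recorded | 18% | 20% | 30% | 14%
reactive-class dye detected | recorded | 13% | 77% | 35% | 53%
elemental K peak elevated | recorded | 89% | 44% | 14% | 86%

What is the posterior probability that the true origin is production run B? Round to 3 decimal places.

0.321

Multiply each prior by the joint likelihood of the lab result pattern:
  production run A: 0.27 × 0.18 × 0.13 × 0.89 = 0.005623
  production run B: 0.20 × 0.20 × 0.77 × 0.44 = 0.013552
  production run C: 0.22 × 0.30 × 0.35 × 0.14 = 0.003234
  production run D: 0.31 × 0.14 × 0.53 × 0.86 = 0.019782
The unnormalized weights sum to 0.042191.
P(production run B | evidence) = 0.013552 / 0.042191 ≈ 0.321.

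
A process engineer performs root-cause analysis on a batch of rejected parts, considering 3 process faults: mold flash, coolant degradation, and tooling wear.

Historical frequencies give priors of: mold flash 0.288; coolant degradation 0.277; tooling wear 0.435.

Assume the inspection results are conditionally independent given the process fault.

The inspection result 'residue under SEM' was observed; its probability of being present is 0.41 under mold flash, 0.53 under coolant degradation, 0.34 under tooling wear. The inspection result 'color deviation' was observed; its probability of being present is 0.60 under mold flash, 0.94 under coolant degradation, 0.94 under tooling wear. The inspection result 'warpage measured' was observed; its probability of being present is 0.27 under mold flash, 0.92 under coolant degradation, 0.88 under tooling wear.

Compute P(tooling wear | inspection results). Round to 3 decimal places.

0.456

By Bayes' rule with conditional independence, the unnormalized weight for each hypothesis is prior × ∏ likelihoods:
  mold flash: 0.288 × 0.41 × 0.60 × 0.27 = 0.019129
  coolant degradation: 0.277 × 0.53 × 0.94 × 0.92 = 0.12696
  tooling wear: 0.435 × 0.34 × 0.94 × 0.88 = 0.12234
Normalizing constant Z = 0.019129 + 0.12696 + 0.12234 = 0.26843.
P(tooling wear | evidence) = 0.12234 / 0.26843 ≈ 0.456.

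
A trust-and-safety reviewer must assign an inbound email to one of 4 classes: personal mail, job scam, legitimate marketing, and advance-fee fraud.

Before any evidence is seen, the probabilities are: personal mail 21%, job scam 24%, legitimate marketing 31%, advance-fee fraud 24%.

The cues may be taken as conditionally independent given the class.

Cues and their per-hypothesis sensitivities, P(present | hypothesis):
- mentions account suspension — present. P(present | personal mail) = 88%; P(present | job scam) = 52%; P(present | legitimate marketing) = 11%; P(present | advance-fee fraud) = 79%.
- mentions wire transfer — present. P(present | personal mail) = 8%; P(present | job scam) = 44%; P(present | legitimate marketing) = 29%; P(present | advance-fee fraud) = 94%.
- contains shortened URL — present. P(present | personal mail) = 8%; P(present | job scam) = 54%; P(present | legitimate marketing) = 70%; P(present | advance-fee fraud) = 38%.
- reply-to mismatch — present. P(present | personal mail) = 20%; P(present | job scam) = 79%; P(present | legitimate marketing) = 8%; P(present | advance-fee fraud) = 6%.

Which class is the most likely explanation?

Multiply each prior by the joint likelihood of the cue pattern:
  personal mail: 0.21 × 0.88 × 0.08 × 0.08 × 0.20 = 0.00023654
  job scam: 0.24 × 0.52 × 0.44 × 0.54 × 0.79 = 0.023425
  legitimate marketing: 0.31 × 0.11 × 0.29 × 0.70 × 0.08 = 0.00055378
  advance-fee fraud: 0.24 × 0.79 × 0.94 × 0.38 × 0.06 = 0.0040635
Normalizing constant Z = 0.00023654 + 0.023425 + 0.00055378 + 0.0040635 = 0.028279.
P(personal mail | evidence) ≈ 0.00023654 / 0.028279 ≈ 0.008
P(job scam | evidence) ≈ 0.023425 / 0.028279 ≈ 0.828
P(legitimate marketing | evidence) ≈ 0.00055378 / 0.028279 ≈ 0.020
P(advance-fee fraud | evidence) ≈ 0.0040635 / 0.028279 ≈ 0.144
The largest is 0.828, so job scam is most probable.

job scam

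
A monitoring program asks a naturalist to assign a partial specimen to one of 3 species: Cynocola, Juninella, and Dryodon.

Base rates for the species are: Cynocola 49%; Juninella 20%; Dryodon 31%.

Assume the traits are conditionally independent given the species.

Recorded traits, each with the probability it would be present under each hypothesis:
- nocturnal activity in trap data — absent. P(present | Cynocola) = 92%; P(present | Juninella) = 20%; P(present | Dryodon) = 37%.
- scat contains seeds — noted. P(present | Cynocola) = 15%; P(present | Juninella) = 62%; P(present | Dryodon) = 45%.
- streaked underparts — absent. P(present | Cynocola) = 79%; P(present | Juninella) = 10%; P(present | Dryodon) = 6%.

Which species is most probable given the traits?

Juninella

Multiply each prior by the joint likelihood of the trait pattern (using 1 − P(present | H) for each absent trait):
  Cynocola: 0.49 × (1 − 0.92) × 0.15 × (1 − 0.79) = 0.0012348
  Juninella: 0.20 × (1 − 0.20) × 0.62 × (1 − 0.10) = 0.08928
  Dryodon: 0.31 × (1 − 0.37) × 0.45 × (1 − 0.06) = 0.082612
Normalizing constant Z = 0.0012348 + 0.08928 + 0.082612 = 0.17313.
P(Cynocola | evidence) ≈ 0.0012348 / 0.17313 ≈ 0.007
P(Juninella | evidence) ≈ 0.08928 / 0.17313 ≈ 0.516
P(Dryodon | evidence) ≈ 0.082612 / 0.17313 ≈ 0.477
The largest is 0.516, so Juninella is most probable.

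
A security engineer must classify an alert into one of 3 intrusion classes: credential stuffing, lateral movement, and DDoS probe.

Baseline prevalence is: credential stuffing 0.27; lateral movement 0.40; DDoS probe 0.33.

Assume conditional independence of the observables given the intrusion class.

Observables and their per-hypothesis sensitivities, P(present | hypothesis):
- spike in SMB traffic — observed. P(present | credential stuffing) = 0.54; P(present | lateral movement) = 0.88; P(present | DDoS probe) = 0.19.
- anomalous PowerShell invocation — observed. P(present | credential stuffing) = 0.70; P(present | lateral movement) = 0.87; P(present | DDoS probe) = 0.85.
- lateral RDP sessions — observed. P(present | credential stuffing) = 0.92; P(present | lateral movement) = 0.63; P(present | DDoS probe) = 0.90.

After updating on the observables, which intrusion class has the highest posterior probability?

By Bayes' rule with conditional independence, the unnormalized weight for each hypothesis is prior × ∏ likelihoods:
  credential stuffing: 0.27 × 0.54 × 0.70 × 0.92 = 0.093895
  lateral movement: 0.40 × 0.88 × 0.87 × 0.63 = 0.19293
  DDoS probe: 0.33 × 0.19 × 0.85 × 0.90 = 0.047966
Normalizing constant Z = 0.093895 + 0.19293 + 0.047966 = 0.33479.
P(credential stuffing | evidence) ≈ 0.093895 / 0.33479 ≈ 0.280
P(lateral movement | evidence) ≈ 0.19293 / 0.33479 ≈ 0.576
P(DDoS probe | evidence) ≈ 0.047966 / 0.33479 ≈ 0.143
The largest is 0.576, so lateral movement is most probable.

lateral movement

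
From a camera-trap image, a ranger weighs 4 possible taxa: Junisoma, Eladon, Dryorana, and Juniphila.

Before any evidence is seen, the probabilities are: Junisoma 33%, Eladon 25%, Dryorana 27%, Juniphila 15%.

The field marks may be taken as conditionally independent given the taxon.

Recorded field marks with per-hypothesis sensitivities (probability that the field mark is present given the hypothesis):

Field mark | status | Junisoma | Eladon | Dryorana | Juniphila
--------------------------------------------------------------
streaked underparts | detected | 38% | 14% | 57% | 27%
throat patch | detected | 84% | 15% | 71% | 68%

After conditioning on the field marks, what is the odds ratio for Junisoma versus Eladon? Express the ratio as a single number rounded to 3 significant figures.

Posterior odds equal prior odds times the likelihood ratio; only the two competing hypotheses matter.
  Junisoma: 0.33 × 0.38 × 0.84 = 0.10534
  Eladon: 0.25 × 0.14 × 0.15 = 0.00525
Odds(Junisoma : Eladon) = 0.10534 / 0.00525 ≈ 20.1.

20.1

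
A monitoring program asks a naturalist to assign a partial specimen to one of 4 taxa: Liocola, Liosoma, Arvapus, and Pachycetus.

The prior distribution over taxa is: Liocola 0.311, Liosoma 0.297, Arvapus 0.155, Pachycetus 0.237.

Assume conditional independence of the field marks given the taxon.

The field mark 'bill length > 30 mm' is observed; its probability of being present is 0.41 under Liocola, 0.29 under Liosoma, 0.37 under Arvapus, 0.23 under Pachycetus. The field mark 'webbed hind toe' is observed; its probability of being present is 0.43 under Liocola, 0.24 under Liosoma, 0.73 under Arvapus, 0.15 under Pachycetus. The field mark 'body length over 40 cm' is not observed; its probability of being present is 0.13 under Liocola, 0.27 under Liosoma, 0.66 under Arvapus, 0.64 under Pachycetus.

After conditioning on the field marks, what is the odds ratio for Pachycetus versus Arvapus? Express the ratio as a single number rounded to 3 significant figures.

Posterior odds equal prior odds times the likelihood ratio; only the two competing hypotheses matter (using 1 − P(present | H) for each absent field mark).
  Pachycetus: 0.237 × 0.23 × 0.15 × (1 − 0.64) = 0.0029435
  Arvapus: 0.155 × 0.37 × 0.73 × (1 − 0.66) = 0.014234
Posterior odds = 0.0029435 / 0.014234 ≈ 0.207.

0.207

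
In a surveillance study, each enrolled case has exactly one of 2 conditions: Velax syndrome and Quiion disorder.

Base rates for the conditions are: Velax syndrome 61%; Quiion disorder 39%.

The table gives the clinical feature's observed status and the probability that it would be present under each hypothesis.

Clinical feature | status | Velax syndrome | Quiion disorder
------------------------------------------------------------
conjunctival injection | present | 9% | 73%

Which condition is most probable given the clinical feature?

By Bayes' rule, the unnormalized weight for each hypothesis is prior × likelihood:
  Velax syndrome: 0.61 × 0.09 = 0.0549
  Quiion disorder: 0.39 × 0.73 = 0.2847
Marginal likelihood of the evidence = 0.3396.
P(Velax syndrome | evidence) ≈ 0.0549 / 0.3396 ≈ 0.162
P(Quiion disorder | evidence) ≈ 0.2847 / 0.3396 ≈ 0.838
The largest is 0.838, so Quiion disorder is most probable.

Quiion disorder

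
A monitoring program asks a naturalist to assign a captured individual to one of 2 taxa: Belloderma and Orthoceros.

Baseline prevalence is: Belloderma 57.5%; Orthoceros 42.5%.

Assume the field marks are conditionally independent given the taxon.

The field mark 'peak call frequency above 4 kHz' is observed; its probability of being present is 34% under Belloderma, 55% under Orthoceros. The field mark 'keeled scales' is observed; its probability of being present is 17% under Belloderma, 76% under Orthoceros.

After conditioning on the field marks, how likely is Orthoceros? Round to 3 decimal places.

By Bayes' rule with conditional independence, the unnormalized weight for each hypothesis is prior × ∏ likelihoods:
  Belloderma: 0.575 × 0.34 × 0.17 = 0.033235
  Orthoceros: 0.425 × 0.55 × 0.76 = 0.17765
The unnormalized weights sum to 0.21088.
P(Orthoceros | evidence) = 0.17765 / 0.21088 ≈ 0.842.

0.842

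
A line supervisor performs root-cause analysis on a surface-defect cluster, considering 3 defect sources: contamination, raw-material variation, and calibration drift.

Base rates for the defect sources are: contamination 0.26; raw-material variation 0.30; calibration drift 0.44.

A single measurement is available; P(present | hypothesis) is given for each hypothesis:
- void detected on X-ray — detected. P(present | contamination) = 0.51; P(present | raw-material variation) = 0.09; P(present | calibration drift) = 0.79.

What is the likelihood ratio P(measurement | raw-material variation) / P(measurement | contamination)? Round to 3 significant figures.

0.176

Likelihood of this measurement under each hypothesis:
  raw-material variation: 0.09
  contamination: 0.51
Bayes factor = 0.09 / 0.51 ≈ 0.176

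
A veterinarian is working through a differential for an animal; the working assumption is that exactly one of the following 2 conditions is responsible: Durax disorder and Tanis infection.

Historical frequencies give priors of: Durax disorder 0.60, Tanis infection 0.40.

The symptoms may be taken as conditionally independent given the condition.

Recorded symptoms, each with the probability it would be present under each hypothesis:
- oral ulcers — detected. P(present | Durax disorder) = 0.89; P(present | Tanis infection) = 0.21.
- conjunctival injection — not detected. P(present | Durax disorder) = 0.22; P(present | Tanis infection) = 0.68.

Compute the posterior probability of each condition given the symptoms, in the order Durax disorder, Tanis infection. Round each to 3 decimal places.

Multiply each prior by the joint likelihood of the symptom pattern (using 1 − P(present | H) for each absent symptom):
  Durax disorder: 0.60 × 0.89 × (1 − 0.22) = 0.41652
  Tanis infection: 0.40 × 0.21 × (1 − 0.68) = 0.02688
Normalizing constant Z = 0.41652 + 0.02688 = 0.4434.
P(Durax disorder | evidence) = 0.41652 / 0.4434 ≈ 0.939
P(Tanis infection | evidence) = 0.02688 / 0.4434 ≈ 0.061

0.939, 0.061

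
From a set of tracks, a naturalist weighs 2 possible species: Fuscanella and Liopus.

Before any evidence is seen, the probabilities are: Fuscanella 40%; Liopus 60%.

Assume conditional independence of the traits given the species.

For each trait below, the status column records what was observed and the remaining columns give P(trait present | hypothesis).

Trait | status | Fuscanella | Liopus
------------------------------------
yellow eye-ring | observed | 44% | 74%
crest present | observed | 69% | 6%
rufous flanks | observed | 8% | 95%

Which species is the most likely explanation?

Liopus

By Bayes' rule with conditional independence, the unnormalized weight for each hypothesis is prior × ∏ likelihoods:
  Fuscanella: 0.40 × 0.44 × 0.69 × 0.08 = 0.0097152
  Liopus: 0.60 × 0.74 × 0.06 × 0.95 = 0.025308
Marginal likelihood of the evidence = 0.035023.
P(Fuscanella | evidence) ≈ 0.0097152 / 0.035023 ≈ 0.277
P(Liopus | evidence) ≈ 0.025308 / 0.035023 ≈ 0.723
The largest is 0.723, so Liopus is most probable.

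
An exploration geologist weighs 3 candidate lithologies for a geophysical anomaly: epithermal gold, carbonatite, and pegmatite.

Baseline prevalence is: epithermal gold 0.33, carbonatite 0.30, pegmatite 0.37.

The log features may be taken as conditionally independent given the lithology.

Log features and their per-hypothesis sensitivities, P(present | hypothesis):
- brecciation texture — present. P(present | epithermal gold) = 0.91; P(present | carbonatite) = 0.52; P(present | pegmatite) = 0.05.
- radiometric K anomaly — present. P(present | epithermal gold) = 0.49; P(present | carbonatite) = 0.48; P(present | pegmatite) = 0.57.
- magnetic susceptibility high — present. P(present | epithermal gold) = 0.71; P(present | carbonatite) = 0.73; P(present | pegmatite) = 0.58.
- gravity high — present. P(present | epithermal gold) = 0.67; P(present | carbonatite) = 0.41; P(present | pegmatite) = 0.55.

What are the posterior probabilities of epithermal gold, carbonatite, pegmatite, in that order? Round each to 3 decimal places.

0.731, 0.234, 0.035

By Bayes' rule with conditional independence, the unnormalized weight for each hypothesis is prior × ∏ likelihoods:
  epithermal gold: 0.33 × 0.91 × 0.49 × 0.71 × 0.67 = 0.069998
  carbonatite: 0.30 × 0.52 × 0.48 × 0.73 × 0.41 = 0.022412
  pegmatite: 0.37 × 0.05 × 0.57 × 0.58 × 0.55 = 0.0033639
Marginal likelihood of the evidence = 0.095773.
P(epithermal gold | evidence) = 0.069998 / 0.095773 ≈ 0.731
P(carbonatite | evidence) = 0.022412 / 0.095773 ≈ 0.234
P(pegmatite | evidence) = 0.0033639 / 0.095773 ≈ 0.035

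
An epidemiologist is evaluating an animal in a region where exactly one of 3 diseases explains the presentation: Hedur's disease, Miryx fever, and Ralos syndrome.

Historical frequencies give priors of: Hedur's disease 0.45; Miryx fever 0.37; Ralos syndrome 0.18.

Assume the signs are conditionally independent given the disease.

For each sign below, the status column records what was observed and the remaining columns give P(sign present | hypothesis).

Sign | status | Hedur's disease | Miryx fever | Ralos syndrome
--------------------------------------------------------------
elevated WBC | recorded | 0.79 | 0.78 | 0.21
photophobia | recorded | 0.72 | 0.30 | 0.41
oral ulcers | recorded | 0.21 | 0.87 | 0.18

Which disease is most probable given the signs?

For each hypothesis, the unnormalized posterior weight is prior × product of the sign likelihoods:
  Hedur's disease: 0.45 × 0.79 × 0.72 × 0.21 = 0.053752
  Miryx fever: 0.37 × 0.78 × 0.30 × 0.87 = 0.075325
  Ralos syndrome: 0.18 × 0.21 × 0.41 × 0.18 = 0.0027896
Marginal likelihood of the evidence = 0.13187.
P(Hedur's disease | evidence) ≈ 0.053752 / 0.13187 ≈ 0.408
P(Miryx fever | evidence) ≈ 0.075325 / 0.13187 ≈ 0.571
P(Ralos syndrome | evidence) ≈ 0.0027896 / 0.13187 ≈ 0.021
The largest is 0.571, so Miryx fever is most probable.

Miryx fever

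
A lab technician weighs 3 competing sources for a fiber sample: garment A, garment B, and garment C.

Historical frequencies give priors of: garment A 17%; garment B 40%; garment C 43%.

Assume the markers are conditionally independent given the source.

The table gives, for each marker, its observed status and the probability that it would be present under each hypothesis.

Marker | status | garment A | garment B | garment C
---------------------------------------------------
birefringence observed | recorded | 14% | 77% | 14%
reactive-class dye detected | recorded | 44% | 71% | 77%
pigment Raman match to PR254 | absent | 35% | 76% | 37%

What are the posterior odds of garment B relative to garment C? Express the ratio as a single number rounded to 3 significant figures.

Posterior odds equal prior odds times the likelihood ratio; only the two competing hypotheses matter (using 1 − P(present | H) for each absent marker).
  garment B: 0.40 × 0.77 × 0.71 × (1 − 0.76) = 0.052483
  garment C: 0.43 × 0.14 × 0.77 × (1 − 0.37) = 0.029203
Odds(garment B : garment C) = 0.052483 / 0.029203 ≈ 1.80.

1.80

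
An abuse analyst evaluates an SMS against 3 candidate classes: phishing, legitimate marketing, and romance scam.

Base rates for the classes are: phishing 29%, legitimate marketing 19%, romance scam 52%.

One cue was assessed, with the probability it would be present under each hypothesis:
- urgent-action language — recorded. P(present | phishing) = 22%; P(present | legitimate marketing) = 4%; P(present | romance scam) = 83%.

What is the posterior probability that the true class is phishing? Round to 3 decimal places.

0.127

Multiply each prior by the likelihood of the cue:
  phishing: 0.29 × 0.22 = 0.0638
  legitimate marketing: 0.19 × 0.04 = 0.0076
  romance scam: 0.52 × 0.83 = 0.4316
Normalizing constant Z = 0.0638 + 0.0076 + 0.4316 = 0.503.
P(phishing | evidence) = 0.0638 / 0.503 ≈ 0.127.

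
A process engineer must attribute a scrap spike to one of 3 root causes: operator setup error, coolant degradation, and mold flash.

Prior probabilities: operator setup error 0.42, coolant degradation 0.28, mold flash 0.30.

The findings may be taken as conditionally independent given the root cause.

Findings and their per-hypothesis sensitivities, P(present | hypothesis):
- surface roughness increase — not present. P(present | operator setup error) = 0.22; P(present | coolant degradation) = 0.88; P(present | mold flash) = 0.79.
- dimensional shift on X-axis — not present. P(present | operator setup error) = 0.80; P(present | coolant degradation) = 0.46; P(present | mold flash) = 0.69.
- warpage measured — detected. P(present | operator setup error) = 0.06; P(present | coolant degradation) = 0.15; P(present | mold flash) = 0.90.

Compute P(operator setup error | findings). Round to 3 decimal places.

Multiply each prior by the joint likelihood of the evidence pattern (using 1 − P(present | H) for each absent finding):
  operator setup error: 0.42 × (1 − 0.22) × (1 − 0.80) × 0.06 = 0.0039312
  coolant degradation: 0.28 × (1 − 0.88) × (1 − 0.46) × 0.15 = 0.0027216
  mold flash: 0.30 × (1 − 0.79) × (1 − 0.69) × 0.90 = 0.017577
Marginal likelihood of the evidence = 0.02423.
P(operator setup error | evidence) = 0.0039312 / 0.02423 ≈ 0.162.

0.162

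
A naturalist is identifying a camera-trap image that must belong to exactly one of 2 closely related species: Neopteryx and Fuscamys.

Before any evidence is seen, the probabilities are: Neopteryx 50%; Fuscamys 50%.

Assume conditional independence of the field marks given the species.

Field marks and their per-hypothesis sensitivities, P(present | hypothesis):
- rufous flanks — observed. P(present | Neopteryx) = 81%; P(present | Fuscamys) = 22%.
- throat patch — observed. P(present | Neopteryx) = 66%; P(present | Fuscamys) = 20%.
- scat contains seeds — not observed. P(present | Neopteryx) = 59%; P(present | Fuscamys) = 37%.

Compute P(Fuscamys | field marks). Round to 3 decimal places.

0.112

For each hypothesis, the unnormalized posterior weight is prior × product of the field mark likelihoods (using 1 − P(present | H) for each absent field mark):
  Neopteryx: 0.50 × 0.81 × 0.66 × (1 − 0.59) = 0.10959
  Fuscamys: 0.50 × 0.22 × 0.20 × (1 − 0.37) = 0.01386
Marginal likelihood of the evidence = 0.12345.
P(Fuscamys | evidence) = 0.01386 / 0.12345 ≈ 0.112.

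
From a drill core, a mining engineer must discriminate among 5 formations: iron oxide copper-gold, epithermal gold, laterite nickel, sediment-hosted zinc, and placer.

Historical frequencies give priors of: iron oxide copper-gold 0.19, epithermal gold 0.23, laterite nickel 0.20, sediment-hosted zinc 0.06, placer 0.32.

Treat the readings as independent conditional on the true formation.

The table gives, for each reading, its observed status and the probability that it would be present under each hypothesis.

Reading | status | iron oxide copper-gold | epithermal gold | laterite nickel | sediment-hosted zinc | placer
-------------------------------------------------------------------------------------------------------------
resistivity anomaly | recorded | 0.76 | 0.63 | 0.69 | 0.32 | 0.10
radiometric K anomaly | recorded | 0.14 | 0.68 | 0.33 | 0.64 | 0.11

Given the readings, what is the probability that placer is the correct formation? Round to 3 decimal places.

For each hypothesis, the unnormalized posterior weight is prior × product of the reading likelihoods:
  iron oxide copper-gold: 0.19 × 0.76 × 0.14 = 0.020216
  epithermal gold: 0.23 × 0.63 × 0.68 = 0.098532
  laterite nickel: 0.20 × 0.69 × 0.33 = 0.04554
  sediment-hosted zinc: 0.06 × 0.32 × 0.64 = 0.012288
  placer: 0.32 × 0.10 × 0.11 = 0.00352
Marginal likelihood of the evidence = 0.1801.
P(placer | evidence) = 0.00352 / 0.1801 ≈ 0.020.

0.020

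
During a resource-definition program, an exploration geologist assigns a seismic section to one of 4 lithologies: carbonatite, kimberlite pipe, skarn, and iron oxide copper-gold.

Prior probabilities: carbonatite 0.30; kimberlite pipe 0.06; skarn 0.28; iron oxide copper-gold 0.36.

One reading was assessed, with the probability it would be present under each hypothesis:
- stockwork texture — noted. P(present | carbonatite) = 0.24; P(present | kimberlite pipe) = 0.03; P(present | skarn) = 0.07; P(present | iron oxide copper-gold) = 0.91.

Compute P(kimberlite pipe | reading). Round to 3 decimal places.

For each hypothesis, the unnormalized posterior weight is prior × likelihood:
  carbonatite: 0.30 × 0.24 = 0.072
  kimberlite pipe: 0.06 × 0.03 = 0.0018
  skarn: 0.28 × 0.07 = 0.0196
  iron oxide copper-gold: 0.36 × 0.91 = 0.3276
Marginal likelihood of the evidence = 0.421.
P(kimberlite pipe | evidence) = 0.0018 / 0.421 ≈ 0.004.

0.004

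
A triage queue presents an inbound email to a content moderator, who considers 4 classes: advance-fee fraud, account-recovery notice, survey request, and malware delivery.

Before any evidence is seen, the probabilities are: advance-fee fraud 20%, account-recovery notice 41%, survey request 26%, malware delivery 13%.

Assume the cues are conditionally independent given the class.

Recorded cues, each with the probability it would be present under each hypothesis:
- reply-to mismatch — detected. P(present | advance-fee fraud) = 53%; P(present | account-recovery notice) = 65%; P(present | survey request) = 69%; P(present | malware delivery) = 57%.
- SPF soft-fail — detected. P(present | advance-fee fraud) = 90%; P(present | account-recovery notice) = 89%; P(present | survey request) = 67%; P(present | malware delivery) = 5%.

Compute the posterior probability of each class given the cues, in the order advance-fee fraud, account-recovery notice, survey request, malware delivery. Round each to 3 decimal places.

Multiply each prior by the joint likelihood of the cue pattern:
  advance-fee fraud: 0.20 × 0.53 × 0.90 = 0.0954
  account-recovery notice: 0.41 × 0.65 × 0.89 = 0.23719
  survey request: 0.26 × 0.69 × 0.67 = 0.1202
  malware delivery: 0.13 × 0.57 × 0.05 = 0.003705
Normalizing constant Z = 0.0954 + 0.23719 + 0.1202 + 0.003705 = 0.45649.
P(advance-fee fraud | evidence) = 0.0954 / 0.45649 ≈ 0.209
P(account-recovery notice | evidence) = 0.23719 / 0.45649 ≈ 0.520
P(survey request | evidence) = 0.1202 / 0.45649 ≈ 0.263
P(malware delivery | evidence) = 0.003705 / 0.45649 ≈ 0.008

0.209, 0.520, 0.263, 0.008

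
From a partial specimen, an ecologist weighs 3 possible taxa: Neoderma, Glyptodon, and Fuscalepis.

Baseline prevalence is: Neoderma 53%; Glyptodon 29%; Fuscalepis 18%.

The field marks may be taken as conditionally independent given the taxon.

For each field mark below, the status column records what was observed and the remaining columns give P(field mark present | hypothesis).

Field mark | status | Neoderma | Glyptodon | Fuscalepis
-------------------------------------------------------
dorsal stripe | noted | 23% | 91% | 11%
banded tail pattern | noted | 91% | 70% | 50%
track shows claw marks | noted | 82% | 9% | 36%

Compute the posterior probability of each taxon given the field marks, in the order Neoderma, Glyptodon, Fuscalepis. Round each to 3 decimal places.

Multiply each prior by the joint likelihood of the field mark pattern:
  Neoderma: 0.53 × 0.23 × 0.91 × 0.82 = 0.090962
  Glyptodon: 0.29 × 0.91 × 0.70 × 0.09 = 0.016626
  Fuscalepis: 0.18 × 0.11 × 0.50 × 0.36 = 0.003564
Normalizing constant Z = 0.090962 + 0.016626 + 0.003564 = 0.11115.
P(Neoderma | evidence) = 0.090962 / 0.11115 ≈ 0.818
P(Glyptodon | evidence) = 0.016626 / 0.11115 ≈ 0.150
P(Fuscalepis | evidence) = 0.003564 / 0.11115 ≈ 0.032

0.818, 0.150, 0.032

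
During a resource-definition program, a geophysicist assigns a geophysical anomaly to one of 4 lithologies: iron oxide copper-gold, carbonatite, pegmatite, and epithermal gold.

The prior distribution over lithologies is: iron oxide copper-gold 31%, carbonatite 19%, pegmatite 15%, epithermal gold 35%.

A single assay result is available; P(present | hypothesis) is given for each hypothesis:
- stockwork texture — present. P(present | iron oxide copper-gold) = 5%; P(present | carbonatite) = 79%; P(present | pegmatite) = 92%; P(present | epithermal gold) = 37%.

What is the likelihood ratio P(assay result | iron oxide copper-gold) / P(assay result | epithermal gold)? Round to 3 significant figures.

The Bayes factor is the ratio of the two likelihoods.
  iron oxide copper-gold: 0.05
  epithermal gold: 0.37
Bayes factor = 0.05 / 0.37 ≈ 0.135

0.135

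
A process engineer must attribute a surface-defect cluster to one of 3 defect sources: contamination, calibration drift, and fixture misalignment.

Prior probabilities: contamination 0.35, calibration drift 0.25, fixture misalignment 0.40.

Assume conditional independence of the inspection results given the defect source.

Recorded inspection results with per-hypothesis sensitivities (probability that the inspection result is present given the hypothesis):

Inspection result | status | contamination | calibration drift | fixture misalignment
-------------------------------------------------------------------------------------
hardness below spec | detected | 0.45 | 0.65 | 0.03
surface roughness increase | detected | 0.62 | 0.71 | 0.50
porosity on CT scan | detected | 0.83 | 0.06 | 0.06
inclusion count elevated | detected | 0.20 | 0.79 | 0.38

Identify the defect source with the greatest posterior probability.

contamination

Multiply each prior by the joint likelihood of the inspection result pattern:
  contamination: 0.35 × 0.45 × 0.62 × 0.83 × 0.20 = 0.01621
  calibration drift: 0.25 × 0.65 × 0.71 × 0.06 × 0.79 = 0.0054688
  fixture misalignment: 0.40 × 0.03 × 0.50 × 0.06 × 0.38 = 0.0001368
The unnormalized weights sum to 0.021815.
P(contamination | evidence) ≈ 0.01621 / 0.021815 ≈ 0.743
P(calibration drift | evidence) ≈ 0.0054688 / 0.021815 ≈ 0.251
P(fixture misalignment | evidence) ≈ 0.0001368 / 0.021815 ≈ 0.006
The largest is 0.743, so contamination is most probable.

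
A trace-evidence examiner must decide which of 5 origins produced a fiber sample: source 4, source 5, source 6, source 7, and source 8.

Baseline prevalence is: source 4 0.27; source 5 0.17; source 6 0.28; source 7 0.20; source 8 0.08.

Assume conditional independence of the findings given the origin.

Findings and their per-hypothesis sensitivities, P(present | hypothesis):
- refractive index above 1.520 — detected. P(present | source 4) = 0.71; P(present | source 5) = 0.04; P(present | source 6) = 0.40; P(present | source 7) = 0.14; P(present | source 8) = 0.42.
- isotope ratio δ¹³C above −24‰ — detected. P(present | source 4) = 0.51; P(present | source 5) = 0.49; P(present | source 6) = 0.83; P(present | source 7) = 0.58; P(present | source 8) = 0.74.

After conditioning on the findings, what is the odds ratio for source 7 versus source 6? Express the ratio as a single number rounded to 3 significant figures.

The normalizing constant cancels in an odds ratio, so compute prior × likelihood for the two hypotheses only:
  source 7: 0.20 × 0.14 × 0.58 = 0.01624
  source 6: 0.28 × 0.40 × 0.83 = 0.09296
Odds(source 7 : source 6) = 0.01624 / 0.09296 ≈ 0.175.

0.175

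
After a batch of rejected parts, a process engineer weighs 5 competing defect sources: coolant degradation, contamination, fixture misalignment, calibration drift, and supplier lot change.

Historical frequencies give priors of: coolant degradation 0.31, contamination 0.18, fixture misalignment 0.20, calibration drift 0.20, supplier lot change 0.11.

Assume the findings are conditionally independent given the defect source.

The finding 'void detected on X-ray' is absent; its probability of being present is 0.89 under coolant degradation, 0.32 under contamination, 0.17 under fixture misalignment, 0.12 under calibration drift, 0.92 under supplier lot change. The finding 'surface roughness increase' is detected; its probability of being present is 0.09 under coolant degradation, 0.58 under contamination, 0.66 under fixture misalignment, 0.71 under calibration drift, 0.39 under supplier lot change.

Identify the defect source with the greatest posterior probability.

Multiply each prior by the joint likelihood of the evidence pattern (using 1 − P(present | H) for each absent finding):
  coolant degradation: 0.31 × (1 − 0.89) × 0.09 = 0.003069
  contamination: 0.18 × (1 − 0.32) × 0.58 = 0.070992
  fixture misalignment: 0.20 × (1 − 0.17) × 0.66 = 0.10956
  calibration drift: 0.20 × (1 − 0.12) × 0.71 = 0.12496
  supplier lot change: 0.11 × (1 − 0.92) × 0.39 = 0.003432
The unnormalized weights sum to 0.31201.
P(coolant degradation | evidence) ≈ 0.003069 / 0.31201 ≈ 0.010
P(contamination | evidence) ≈ 0.070992 / 0.31201 ≈ 0.228
P(fixture misalignment | evidence) ≈ 0.10956 / 0.31201 ≈ 0.351
P(calibration drift | evidence) ≈ 0.12496 / 0.31201 ≈ 0.400
P(supplier lot change | evidence) ≈ 0.003432 / 0.31201 ≈ 0.011
The largest is 0.400, so calibration drift is most probable.

calibration drift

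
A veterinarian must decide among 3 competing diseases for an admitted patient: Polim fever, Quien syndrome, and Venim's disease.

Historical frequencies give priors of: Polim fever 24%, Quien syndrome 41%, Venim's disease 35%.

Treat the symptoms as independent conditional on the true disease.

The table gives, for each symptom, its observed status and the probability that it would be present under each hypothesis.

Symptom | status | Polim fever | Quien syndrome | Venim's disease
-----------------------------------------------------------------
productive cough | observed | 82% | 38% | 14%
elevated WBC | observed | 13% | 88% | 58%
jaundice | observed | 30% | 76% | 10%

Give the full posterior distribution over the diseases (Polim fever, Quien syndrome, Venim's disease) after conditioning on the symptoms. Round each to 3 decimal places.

Multiply each prior by the joint likelihood of the symptom pattern:
  Polim fever: 0.24 × 0.82 × 0.13 × 0.30 = 0.0076752
  Quien syndrome: 0.41 × 0.38 × 0.88 × 0.76 = 0.1042
  Venim's disease: 0.35 × 0.14 × 0.58 × 0.10 = 0.002842
The unnormalized weights sum to 0.11472.
P(Polim fever | evidence) = 0.0076752 / 0.11472 ≈ 0.067
P(Quien syndrome | evidence) = 0.1042 / 0.11472 ≈ 0.908
P(Venim's disease | evidence) = 0.002842 / 0.11472 ≈ 0.025

0.067, 0.908, 0.025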